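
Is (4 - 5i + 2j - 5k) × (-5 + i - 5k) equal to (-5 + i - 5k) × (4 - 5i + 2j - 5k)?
No: pq = -40 + 19i - 40j + 3k ≠ -40 + 39i + 20j + 7k = qp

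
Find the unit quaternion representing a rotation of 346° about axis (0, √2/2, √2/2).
-0.9925 + 0.0862j + 0.0862k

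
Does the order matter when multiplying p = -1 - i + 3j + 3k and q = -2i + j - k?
Yes: pq = -2 - 4i - 8j + 6k ≠ -2 + 8i + 6j - 4k = qp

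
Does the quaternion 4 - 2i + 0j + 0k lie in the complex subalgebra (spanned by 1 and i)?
Yes. The quaternion 4 - 2i has j- and k-coefficients y = z = 0, so it lies in the complex subalgebra spanned by 1 and i.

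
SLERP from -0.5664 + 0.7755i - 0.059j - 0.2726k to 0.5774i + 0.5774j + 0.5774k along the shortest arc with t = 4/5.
-0.152 + 0.726i + 0.5021j + 0.4448k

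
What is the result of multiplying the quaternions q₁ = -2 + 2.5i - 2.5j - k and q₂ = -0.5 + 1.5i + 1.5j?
1 - 2.75i - 3.25j + 8k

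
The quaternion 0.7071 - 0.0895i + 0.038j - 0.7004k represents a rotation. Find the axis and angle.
axis = (-0.1266, 0.0537, -0.9905), θ = π/2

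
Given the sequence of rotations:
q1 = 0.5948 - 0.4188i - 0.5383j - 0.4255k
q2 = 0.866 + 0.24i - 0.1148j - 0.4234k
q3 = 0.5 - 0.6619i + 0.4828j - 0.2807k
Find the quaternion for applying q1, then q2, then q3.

q2 · q1 = 0.3737 - 0.399i - 0.255j - 0.7976k
q3 · q2 · q1 = -0.178 - 0.9035i - 0.363j - 0.1423k
-0.178 - 0.9035i - 0.363j - 0.1423k


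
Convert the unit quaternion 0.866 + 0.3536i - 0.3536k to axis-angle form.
axis = (√2/2, 0, -√2/2), θ = π/3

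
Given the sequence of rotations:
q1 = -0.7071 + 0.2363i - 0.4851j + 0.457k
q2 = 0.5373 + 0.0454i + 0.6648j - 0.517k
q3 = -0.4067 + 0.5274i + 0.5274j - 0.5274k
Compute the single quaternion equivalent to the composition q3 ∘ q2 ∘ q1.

q2 · q1 = 0.1681 + 0.1479i - 0.8736j + 0.432k
q3 · q2 · q1 = 0.5422 - 0.2044i + 0.1381j - 0.8031k
0.5422 - 0.2044i + 0.1381j - 0.8031k


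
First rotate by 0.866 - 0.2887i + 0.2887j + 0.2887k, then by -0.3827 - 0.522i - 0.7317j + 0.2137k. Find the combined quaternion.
-0.3326 - 0.6145i - 0.6551j - 0.2874k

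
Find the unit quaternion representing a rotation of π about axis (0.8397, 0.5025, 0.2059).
0.8397i + 0.5025j + 0.2059k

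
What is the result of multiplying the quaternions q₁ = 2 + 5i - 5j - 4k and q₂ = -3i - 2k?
7 + 4i + 22j - 19k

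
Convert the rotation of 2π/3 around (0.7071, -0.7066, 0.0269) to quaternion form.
0.5 + 0.6124i - 0.6119j + 0.0233k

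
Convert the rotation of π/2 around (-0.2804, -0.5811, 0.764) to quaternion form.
0.7071 - 0.1983i - 0.4109j + 0.5402k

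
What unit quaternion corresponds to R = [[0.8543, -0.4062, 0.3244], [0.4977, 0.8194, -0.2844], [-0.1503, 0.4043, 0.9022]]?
0.9455 + 0.1821i + 0.1255j + 0.239k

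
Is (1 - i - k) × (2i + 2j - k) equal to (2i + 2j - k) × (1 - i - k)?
No: pq = 1 + 4i - j - 3k ≠ 1 + 5j + k = qp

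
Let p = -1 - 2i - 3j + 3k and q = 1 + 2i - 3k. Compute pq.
12 + 5i - 3j + 12k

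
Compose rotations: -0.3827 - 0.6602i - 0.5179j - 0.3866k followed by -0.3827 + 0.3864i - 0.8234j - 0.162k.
-0.0875 + 0.3392i + 0.7697j - 0.5338k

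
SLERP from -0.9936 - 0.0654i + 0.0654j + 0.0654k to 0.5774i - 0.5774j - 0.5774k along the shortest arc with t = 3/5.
-0.5505 - 0.482i + 0.482j + 0.482k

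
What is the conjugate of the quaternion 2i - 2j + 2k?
-2i + 2j - 2k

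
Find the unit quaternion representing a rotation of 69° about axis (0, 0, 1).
0.8241 + 0.5664k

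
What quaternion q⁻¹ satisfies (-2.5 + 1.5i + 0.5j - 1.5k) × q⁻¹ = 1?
-0.2273 - 0.1364i - 0.0455j + 0.1364k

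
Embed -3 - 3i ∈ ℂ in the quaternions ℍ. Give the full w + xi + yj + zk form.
-3 - 3i + 0j + 0k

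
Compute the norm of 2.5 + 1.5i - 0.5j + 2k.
3.571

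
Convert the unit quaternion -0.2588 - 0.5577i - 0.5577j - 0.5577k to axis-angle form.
axis = (-√3/3, -√3/3, -√3/3), θ = 7π/6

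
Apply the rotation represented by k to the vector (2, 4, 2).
(-2, -4, 2)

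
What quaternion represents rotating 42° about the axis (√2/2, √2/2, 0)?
0.9336 + 0.2534i + 0.2534j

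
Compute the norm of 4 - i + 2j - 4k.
√37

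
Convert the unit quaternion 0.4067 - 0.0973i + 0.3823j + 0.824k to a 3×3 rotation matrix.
[[-0.6503, -0.7446, 0.1506], [0.5958, -0.3769, 0.7092], [-0.4713, 0.5509, 0.6888]]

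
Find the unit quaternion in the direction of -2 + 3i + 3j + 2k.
-0.3922 + 0.5883i + 0.5883j + 0.3922k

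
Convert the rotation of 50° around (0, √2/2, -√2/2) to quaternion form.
0.9063 + 0.2988j - 0.2988k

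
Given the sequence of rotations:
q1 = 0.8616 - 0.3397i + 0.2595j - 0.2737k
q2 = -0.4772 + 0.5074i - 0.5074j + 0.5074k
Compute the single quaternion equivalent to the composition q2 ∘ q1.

q2 · q1 = 0.0318 + 0.6065i - 0.5945j + 0.5271k
0.0318 + 0.6065i - 0.5945j + 0.5271k


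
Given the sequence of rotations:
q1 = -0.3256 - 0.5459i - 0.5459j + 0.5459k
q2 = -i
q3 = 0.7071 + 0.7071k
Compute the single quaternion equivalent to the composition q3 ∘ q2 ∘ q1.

q2 · q1 = -0.5459 + 0.3256i + 0.5459j + 0.5459k
q3 · q2 · q1 = -0.772 - 0.1558i + 0.6162j
-0.772 - 0.1558i + 0.6162j


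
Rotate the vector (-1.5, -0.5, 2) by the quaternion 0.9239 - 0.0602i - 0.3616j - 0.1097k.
(-2.505, 0.136, 0.456)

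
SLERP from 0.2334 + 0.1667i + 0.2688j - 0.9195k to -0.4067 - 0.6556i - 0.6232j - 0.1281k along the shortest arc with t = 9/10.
0.4208 + 0.65i + 0.6328j - 0.002k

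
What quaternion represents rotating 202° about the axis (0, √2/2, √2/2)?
-0.1908 + 0.6941j + 0.6941k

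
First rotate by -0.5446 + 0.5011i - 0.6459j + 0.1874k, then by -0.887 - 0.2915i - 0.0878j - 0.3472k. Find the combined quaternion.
0.6375 - 0.5264i + 0.5014j + 0.2551k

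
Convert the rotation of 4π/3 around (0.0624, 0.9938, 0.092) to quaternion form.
-0.5 + 0.054i + 0.8607j + 0.0797k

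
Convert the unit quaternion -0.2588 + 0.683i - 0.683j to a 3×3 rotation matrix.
[[0.067, -0.933, 0.3535], [-0.933, 0.067, 0.3535], [-0.3535, -0.3535, -0.866]]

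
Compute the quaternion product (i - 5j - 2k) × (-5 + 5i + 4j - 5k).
5 + 28i + 20j + 39k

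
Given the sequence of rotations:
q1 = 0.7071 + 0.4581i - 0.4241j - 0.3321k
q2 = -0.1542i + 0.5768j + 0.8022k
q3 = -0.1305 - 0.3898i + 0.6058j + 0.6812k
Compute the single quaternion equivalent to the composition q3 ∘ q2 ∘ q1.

q2 · q1 = 0.5817 + 0.0396i + 0.7241j + 0.3684k
q3 · q2 · q1 = -0.7501 - 0.502i + 0.4285j + 0.0419k
-0.7501 - 0.502i + 0.4285j + 0.0419k


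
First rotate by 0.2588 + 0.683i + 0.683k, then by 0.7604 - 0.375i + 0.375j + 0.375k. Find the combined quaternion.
0.1968 + 0.6784i + 0.6093j + 0.3603k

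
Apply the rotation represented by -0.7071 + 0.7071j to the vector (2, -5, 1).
(-1, -5, 2)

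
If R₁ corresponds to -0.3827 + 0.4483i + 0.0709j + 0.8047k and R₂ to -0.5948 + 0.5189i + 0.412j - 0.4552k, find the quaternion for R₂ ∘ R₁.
0.3321 - 0.1014i - 0.8215j - 0.4523k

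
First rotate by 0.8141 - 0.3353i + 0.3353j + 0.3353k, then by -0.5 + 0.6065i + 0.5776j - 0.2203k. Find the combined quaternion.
-0.3235 + 0.9289i + 0.1731j + 0.05k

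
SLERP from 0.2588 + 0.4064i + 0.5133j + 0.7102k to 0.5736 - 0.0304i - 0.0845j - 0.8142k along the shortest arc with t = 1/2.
-0.1826 + 0.2534i + 0.3468j + 0.8844k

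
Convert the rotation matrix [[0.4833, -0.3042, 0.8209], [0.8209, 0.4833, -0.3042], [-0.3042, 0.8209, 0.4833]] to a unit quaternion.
0.7826 + 0.3594i + 0.3594j + 0.3594k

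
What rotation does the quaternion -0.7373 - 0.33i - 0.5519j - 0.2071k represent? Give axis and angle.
axis = (-0.4885, -0.8169, -0.3066), θ = 275°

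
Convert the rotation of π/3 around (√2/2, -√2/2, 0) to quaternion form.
0.866 + 0.3536i - 0.3536j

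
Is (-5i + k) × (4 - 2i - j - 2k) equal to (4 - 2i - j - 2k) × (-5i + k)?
No: pq = -8 - 19i - 12j + 9k ≠ -8 - 21i + 12j - k = qp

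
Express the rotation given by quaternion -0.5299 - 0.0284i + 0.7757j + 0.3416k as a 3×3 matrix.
[[-0.4368, 0.318, -0.8415], [-0.4061, 0.765, 0.4999], [0.8027, 0.5601, -0.205]]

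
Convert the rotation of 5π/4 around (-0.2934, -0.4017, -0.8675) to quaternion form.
-0.3827 - 0.2711i - 0.3711j - 0.8015k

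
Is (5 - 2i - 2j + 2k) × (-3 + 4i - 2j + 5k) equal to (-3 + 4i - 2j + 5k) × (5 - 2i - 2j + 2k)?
No: pq = -21 + 20i + 14j + 31k ≠ -21 + 32i - 22j + 7k = qp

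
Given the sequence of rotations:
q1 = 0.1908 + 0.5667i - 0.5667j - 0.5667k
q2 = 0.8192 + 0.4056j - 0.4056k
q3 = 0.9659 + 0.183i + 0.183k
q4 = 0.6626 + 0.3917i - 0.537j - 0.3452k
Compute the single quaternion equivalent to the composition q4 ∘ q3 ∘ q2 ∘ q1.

q2 · q1 = 0.1563 + 0.0045i - 0.6167j - 0.7715k
q3 · q2 · q1 = 0.2913 + 0.1458i - 0.4537j - 0.8294k
q4 · q3 · q2 · q1 = -0.394 + 0.4995i - 0.1825j - 0.7495k
-0.394 + 0.4995i - 0.1825j - 0.7495k


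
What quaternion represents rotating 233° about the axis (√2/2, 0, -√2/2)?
-0.4462 + 0.6328i - 0.6328k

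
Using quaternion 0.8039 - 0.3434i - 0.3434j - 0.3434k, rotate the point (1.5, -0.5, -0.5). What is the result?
(0.557, -1.133, 1.076)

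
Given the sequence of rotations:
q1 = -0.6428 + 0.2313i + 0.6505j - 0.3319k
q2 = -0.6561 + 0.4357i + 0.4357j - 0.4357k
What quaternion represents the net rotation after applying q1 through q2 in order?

q2 · q1 = -0.1071 - 0.293i - 0.663j + 0.6805k
-0.1071 - 0.293i - 0.663j + 0.6805k


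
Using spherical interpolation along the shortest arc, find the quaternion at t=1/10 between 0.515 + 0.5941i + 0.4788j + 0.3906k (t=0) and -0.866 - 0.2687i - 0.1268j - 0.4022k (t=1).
0.561 + 0.5696i + 0.4495j + 0.3985k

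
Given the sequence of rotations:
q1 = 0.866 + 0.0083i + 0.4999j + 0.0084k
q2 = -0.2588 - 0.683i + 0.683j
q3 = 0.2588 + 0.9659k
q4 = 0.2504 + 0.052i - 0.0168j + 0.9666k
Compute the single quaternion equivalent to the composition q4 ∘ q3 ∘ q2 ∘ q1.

q2 · q1 = -0.5599 - 0.5879i + 0.4678j - 0.3493k
q3 · q2 · q1 = 0.1925 - 0.604i - 0.4468j - 0.6312k
q4 · q3 · q2 · q1 = 0.6822 + 0.3012i - 0.6661j - 0.0054k
0.6822 + 0.3012i - 0.6661j - 0.0054k


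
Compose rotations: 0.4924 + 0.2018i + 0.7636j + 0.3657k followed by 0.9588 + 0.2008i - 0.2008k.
0.505 + 0.4457i + 0.6182j + 0.4051k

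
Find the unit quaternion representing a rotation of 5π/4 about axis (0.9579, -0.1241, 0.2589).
-0.3827 + 0.885i - 0.1147j + 0.2392k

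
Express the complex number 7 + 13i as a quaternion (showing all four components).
7 + 13i + 0j + 0k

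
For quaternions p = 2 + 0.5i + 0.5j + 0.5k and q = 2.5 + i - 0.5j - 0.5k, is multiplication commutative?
No: pq = 5 + 3.25i + j - 0.5k ≠ 5 + 3.25i - 0.5j + k = qp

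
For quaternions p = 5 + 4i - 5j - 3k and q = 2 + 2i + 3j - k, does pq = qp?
No: pq = 14 + 32i + 3j + 11k ≠ 14 + 4i + 7j - 33k = qp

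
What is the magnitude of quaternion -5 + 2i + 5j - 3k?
√63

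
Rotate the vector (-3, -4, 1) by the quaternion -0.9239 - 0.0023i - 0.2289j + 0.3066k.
(-3.97, -1.696, 2.713)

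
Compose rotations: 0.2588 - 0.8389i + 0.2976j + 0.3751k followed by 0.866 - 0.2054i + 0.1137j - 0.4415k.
0.1836 - 0.6056i + 0.7346j + 0.2448k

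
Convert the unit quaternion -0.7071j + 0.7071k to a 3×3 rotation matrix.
[[-1, 0, 0], [0, 0, -1], [0, -1, 0]]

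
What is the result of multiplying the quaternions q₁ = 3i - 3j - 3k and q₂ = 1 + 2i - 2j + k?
-9 - 6i - 12j - 3k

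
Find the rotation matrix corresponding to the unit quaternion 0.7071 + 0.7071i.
[[1, 0, 0], [0, 0, -1], [0, 1, 0]]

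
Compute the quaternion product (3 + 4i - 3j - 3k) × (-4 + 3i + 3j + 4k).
-3 - 10i - 4j + 45k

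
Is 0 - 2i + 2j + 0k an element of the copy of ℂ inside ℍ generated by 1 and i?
No. The quaternion -2i + 2j has j-coefficient y = 2 and k-coefficient z = 0, not both zero, so it does not lie in the complex subalgebra spanned by 1 and i.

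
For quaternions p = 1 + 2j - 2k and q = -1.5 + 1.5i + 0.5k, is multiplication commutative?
No: pq = -0.5 + 2.5i - 6j + 0.5k ≠ -0.5 + 0.5i + 6.5k = qp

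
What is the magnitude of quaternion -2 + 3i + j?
√14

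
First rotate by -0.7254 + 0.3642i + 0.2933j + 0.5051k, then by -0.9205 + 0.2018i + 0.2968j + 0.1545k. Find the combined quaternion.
0.4291 - 0.377i - 0.5309j - 0.6259k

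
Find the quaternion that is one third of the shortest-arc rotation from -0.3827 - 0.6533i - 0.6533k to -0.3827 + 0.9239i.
-0.1334 - 0.8613i - 0.4902k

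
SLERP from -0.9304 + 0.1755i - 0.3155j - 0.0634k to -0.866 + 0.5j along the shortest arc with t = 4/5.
-0.9366 + 0.0397i + 0.3479j - 0.0143k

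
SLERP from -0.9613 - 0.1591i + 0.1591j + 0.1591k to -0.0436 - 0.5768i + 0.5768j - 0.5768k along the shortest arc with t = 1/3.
-0.8137 - 0.3995i + 0.3995j - 0.1369k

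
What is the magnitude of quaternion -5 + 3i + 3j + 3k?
√52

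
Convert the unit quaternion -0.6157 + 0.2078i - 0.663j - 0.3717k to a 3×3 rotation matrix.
[[-0.1555, -0.7333, 0.6619], [0.1822, 0.6373, 0.7488], [-0.9709, 0.237, 0.0345]]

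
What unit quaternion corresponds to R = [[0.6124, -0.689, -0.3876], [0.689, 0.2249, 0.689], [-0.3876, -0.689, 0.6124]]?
0.7826 - 0.4402i + 0.4402k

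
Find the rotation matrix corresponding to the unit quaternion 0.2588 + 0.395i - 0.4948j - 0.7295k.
[[-0.554, -0.0133, -0.8324], [-0.7685, -0.3764, 0.5175], [-0.3202, 0.9264, 0.1983]]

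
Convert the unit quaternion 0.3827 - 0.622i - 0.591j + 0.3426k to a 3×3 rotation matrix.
[[0.0667, 0.473, -0.8785], [0.9974, -0.0085, 0.0711], [0.0262, -0.881, -0.4723]]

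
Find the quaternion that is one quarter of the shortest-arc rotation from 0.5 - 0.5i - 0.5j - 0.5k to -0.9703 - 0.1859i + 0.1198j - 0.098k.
0.7186 - 0.3586i - 0.4538j - 0.386k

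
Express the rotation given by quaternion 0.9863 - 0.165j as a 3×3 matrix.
[[0.9456, 0, -0.3255], [0, 1, 0], [0.3255, 0, 0.9456]]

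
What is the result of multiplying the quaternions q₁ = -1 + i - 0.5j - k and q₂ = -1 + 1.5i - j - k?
-2 - 3i + j + 1.75k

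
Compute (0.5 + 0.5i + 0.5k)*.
0.5 - 0.5i - 0.5k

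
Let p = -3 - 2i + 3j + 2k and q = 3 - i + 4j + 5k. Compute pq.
-33 + 4i + 5j - 14k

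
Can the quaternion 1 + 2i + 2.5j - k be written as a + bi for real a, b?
No. The quaternion 1 + 2i + 2.5j - k has j-coefficient y = 2.5 and k-coefficient z = -1, not both zero, so it does not lie in the complex subalgebra spanned by 1 and i.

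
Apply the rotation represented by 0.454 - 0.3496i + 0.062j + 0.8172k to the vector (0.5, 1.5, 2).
(-2.38, 0.317, 0.858)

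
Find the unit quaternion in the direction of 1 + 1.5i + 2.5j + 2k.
0.2722 + 0.4082i + 0.6804j + 0.5443k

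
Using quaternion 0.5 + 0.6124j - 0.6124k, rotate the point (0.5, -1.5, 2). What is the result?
(0.056, -2.181, 1.319)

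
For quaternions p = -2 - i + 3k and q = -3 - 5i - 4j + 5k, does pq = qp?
No: pq = -14 + 25i - 2j - 15k ≠ -14 + i + 18j - 23k = qp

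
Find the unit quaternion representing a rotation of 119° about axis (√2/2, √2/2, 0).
0.5075 + 0.6093i + 0.6093j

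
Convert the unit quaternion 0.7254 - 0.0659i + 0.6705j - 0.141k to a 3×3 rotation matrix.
[[0.0611, 0.1162, 0.9913], [-0.2929, 0.9516, -0.0935], [-0.9542, -0.2847, 0.0922]]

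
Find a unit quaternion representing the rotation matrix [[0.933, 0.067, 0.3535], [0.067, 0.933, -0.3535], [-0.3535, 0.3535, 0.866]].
0.9659 + 0.183i + 0.183j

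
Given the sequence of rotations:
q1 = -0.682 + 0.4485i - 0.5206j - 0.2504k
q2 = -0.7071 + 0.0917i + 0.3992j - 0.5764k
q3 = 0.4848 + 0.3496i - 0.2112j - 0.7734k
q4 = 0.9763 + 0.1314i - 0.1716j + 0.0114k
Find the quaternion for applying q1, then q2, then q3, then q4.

q2 · q1 = 0.5046 - 0.7797i - 0.1397j + 0.3434k
q3 · q2 · q1 = 0.7533 - 0.3822i + 0.3087j - 0.4373k
q4 · q3 · q2 · q1 = 0.8436 - 0.2026i + 0.2252j - 0.4434k
0.8436 - 0.2026i + 0.2252j - 0.4434k


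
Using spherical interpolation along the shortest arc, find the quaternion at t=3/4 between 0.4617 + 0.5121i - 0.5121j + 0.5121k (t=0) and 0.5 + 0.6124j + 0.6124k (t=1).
0.5891 + 0.1728i + 0.358j + 0.7035k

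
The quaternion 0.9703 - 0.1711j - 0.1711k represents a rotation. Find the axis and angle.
axis = (0, -√2/2, -√2/2), θ = 28°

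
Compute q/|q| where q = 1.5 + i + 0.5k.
0.8018 + 0.5345i + 0.2673k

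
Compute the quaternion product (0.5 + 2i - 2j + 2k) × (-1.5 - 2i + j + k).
3.25 - 8i - 2.5j - 4.5k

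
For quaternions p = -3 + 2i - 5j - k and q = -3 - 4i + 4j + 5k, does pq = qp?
No: pq = 42 - 15i - 3j - 24k ≠ 42 + 27i + 9j = qp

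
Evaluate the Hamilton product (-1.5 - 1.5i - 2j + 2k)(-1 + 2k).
-2.5 - 2.5i + 5j - 5k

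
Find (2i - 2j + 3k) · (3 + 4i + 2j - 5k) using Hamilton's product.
11 + 10i + 16j + 21k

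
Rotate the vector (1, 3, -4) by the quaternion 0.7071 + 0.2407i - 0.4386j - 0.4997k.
(5.046, -0.155, 0.718)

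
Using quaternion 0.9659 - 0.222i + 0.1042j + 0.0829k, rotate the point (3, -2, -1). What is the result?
(3.142, -1.88, -0.771)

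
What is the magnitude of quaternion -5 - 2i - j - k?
√31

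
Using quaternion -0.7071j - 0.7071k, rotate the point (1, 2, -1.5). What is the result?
(-1, -1.5, 2)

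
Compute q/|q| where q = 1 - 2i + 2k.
0.3333 - 0.6667i + 0.6667k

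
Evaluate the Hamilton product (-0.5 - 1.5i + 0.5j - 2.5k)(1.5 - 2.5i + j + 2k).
2.5i + 9.5j - 5k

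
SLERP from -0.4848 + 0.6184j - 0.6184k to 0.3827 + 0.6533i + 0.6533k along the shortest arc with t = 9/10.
-0.4111 - 0.6056i + 0.0719j - 0.6775k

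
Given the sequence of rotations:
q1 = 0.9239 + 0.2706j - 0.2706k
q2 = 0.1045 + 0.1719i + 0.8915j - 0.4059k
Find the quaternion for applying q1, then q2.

q2 · q1 = -0.2545 + 0.0274i + 0.8985j - 0.3568k
-0.2545 + 0.0274i + 0.8985j - 0.3568k


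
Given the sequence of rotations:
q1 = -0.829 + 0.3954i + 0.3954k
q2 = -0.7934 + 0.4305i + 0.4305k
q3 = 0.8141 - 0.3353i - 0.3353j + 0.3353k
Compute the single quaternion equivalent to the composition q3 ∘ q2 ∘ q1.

q2 · q1 = 0.3173 - 0.6706i - 0.6706k
q3 · q2 · q1 = 0.2583 - 0.4275i - 0.5561j - 0.6644k
0.2583 - 0.4275i - 0.5561j - 0.6644k


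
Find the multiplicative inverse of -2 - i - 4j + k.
-0.0909 + 0.0455i + 0.1818j - 0.0455k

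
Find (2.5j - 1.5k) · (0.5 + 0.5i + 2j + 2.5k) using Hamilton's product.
-1.25 + 9.25i + 0.5j - 2k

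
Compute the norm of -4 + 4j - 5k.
√57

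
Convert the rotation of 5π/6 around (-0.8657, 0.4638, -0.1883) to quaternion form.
0.2588 - 0.8362i + 0.448j - 0.1819k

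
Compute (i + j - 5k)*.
-i - j + 5k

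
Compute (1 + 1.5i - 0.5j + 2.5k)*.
1 - 1.5i + 0.5j - 2.5k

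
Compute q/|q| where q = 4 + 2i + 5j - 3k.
0.5443 + 0.2722i + 0.6804j - 0.4082k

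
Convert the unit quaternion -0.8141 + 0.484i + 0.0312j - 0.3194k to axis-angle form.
axis = (0.8334, 0.0537, -0.55), θ = 289°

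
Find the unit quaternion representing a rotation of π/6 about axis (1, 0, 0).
0.9659 + 0.2588i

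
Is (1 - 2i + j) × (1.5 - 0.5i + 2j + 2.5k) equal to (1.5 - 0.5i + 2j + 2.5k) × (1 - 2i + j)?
No: pq = -1.5 - i + 8.5j - k ≠ -1.5 - 6i - 1.5j + 6k = qp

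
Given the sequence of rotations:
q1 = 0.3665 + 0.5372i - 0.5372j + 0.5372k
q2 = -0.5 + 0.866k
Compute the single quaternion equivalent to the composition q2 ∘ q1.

q2 · q1 = -0.6485 + 0.1966i + 0.7338j + 0.0488k
-0.6485 + 0.1966i + 0.7338j + 0.0488k


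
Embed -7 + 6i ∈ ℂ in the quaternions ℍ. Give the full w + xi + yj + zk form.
-7 + 6i + 0j + 0k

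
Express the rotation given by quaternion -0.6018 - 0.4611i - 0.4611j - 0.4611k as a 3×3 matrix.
[[0.1495, -0.1298, 0.9802], [0.9802, 0.1495, -0.1298], [-0.1298, 0.9802, 0.1495]]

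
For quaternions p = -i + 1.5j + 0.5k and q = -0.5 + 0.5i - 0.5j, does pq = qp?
No: pq = 1.25 + 0.75i - 0.5j - 0.5k ≠ 1.25 + 0.25i - j = qp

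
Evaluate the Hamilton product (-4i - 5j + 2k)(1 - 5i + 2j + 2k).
-14 - 18i - 7j - 31k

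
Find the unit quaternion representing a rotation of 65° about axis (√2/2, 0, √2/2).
0.8434 + 0.3799i + 0.3799k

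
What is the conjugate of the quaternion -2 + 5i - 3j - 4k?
-2 - 5i + 3j + 4k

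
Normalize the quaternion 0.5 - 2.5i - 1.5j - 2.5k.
0.1291 - 0.6455i - 0.3873j - 0.6455k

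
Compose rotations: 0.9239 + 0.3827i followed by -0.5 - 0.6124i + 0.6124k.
-0.2276 - 0.7571i + 0.2344j + 0.5658k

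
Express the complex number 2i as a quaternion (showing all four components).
0 + 2i + 0j + 0k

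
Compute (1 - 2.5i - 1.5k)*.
1 + 2.5i + 1.5k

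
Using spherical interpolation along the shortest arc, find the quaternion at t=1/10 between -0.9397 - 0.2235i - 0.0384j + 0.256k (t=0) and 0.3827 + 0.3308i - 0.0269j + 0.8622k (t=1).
-0.9565 - 0.2607i - 0.0332j + 0.1268k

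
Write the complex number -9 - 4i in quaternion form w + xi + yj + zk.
-9 - 4i + 0j + 0k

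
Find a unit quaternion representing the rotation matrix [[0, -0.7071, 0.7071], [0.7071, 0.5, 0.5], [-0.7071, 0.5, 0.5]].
0.7071 + 0.5j + 0.5k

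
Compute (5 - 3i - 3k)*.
5 + 3i + 3k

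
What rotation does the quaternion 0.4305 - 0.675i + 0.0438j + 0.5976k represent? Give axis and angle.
axis = (-0.7478, 0.0485, 0.6621), θ = 129°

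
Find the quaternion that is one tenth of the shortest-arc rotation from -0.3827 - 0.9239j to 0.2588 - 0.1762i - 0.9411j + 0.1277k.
-0.3218 - 0.0191i - 0.9465j + 0.0138k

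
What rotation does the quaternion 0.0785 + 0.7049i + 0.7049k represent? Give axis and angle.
axis = (√2/2, 0, √2/2), θ = 171°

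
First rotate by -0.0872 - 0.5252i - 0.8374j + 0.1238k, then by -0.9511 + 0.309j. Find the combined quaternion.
0.3417 + 0.5378i + 0.7695j + 0.0445k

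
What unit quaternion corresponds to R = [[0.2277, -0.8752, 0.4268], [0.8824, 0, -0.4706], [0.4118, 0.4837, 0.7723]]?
0.7071 + 0.3374i + 0.0053j + 0.6214k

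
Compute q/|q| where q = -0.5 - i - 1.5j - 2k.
-0.1826 - 0.3651i - 0.5477j - 0.7303k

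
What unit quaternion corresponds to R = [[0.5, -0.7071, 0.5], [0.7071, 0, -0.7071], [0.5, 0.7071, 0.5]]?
0.7071 + 0.5i + 0.5k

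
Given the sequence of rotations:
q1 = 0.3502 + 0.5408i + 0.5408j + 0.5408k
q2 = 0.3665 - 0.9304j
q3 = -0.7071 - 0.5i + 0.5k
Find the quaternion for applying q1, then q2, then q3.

q2 · q1 = 0.6315 - 0.305i - 0.1276j + 0.7014k
q3 · q2 · q1 = -0.9497 - 0.0363i + 0.2884j - 0.1164k
-0.9497 - 0.0363i + 0.2884j - 0.1164k


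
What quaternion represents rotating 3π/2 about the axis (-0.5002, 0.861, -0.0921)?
-0.7071 - 0.3537i + 0.6088j - 0.0651k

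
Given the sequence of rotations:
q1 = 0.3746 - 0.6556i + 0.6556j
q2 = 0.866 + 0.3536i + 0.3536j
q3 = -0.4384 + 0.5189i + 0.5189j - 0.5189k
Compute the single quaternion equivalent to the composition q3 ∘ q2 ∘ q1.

q2 · q1 = 0.3244 - 0.4353i + 0.7002j + 0.4636k
q3 · q2 · q1 = -0.0391 + 0.9631i - 0.1533j + 0.2176k
-0.0391 + 0.9631i - 0.1533j + 0.2176k


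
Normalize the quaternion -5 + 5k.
-0.7071 + 0.7071k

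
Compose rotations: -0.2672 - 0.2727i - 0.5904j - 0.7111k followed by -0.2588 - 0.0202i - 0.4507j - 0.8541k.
-0.8098 - 0.1078i + 0.4918j + 0.3013k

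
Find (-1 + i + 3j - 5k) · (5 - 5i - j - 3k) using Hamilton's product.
-12 - 4i + 44j - 8k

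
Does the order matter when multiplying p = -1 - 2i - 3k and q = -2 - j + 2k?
Yes: pq = 8 + i + 5j + 6k ≠ 8 + 7i - 3j + 2k = qp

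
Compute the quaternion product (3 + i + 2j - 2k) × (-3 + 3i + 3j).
-18 + 12i - 3j + 3k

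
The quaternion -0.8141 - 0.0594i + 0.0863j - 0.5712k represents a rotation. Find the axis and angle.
axis = (-0.1023, 0.1486, -0.9836), θ = 289°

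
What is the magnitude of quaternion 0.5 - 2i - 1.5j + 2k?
3.24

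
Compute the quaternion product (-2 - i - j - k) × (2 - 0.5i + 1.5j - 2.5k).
-5.5 + 3i - 7j + k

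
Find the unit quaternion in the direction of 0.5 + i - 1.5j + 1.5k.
0.2085 + 0.417i - 0.6255j + 0.6255k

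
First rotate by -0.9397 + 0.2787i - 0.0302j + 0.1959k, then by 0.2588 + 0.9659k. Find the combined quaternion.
-0.4324 + 0.1013i + 0.2614j - 0.857k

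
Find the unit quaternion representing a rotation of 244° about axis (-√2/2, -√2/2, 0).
-0.5299 - 0.5997i - 0.5997j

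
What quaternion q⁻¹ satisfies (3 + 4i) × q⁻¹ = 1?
0.12 - 0.16i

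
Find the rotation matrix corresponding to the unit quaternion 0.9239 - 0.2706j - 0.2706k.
[[0.7071, 0.5, -0.5], [-0.5, 0.8536, 0.1464], [0.5, 0.1464, 0.8536]]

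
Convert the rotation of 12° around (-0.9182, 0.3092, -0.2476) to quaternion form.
0.9945 - 0.096i + 0.0323j - 0.0259k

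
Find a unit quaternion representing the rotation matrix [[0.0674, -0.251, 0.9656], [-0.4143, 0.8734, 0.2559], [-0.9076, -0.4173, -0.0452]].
0.6884 - 0.2445i + 0.6803j - 0.0593k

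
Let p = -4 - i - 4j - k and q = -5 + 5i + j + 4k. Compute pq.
33 - 30i + 15j + 8k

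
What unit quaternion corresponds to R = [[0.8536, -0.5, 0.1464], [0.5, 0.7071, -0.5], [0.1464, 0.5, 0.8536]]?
0.9239 + 0.2706i + 0.2706k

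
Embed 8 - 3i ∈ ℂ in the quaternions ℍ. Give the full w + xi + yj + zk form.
8 - 3i + 0j + 0k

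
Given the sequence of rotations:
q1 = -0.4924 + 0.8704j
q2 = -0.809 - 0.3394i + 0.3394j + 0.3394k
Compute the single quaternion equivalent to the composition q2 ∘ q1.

q2 · q1 = 0.1029 - 0.1283i - 0.8713j - 0.4625k
0.1029 - 0.1283i - 0.8713j - 0.4625k


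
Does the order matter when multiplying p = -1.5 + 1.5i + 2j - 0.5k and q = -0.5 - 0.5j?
Yes: pq = 1.75 - i - 0.25j - 0.5k ≠ 1.75 - 0.5i - 0.25j + k = qp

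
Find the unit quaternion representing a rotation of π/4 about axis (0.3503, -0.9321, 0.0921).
0.9239 + 0.1341i - 0.3567j + 0.0352k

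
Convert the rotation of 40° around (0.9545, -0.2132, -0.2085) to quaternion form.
0.9397 + 0.3265i - 0.0729j - 0.0713k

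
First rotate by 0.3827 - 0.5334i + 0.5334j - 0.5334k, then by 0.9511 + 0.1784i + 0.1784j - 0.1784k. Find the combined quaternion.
0.2688 - 0.439i + 0.7659j - 0.3853k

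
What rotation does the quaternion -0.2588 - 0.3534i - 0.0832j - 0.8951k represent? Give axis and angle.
axis = (-0.3659, -0.0861, -0.9267), θ = 7π/6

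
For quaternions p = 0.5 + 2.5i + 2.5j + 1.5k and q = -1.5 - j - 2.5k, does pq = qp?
No: pq = 5.5 - 8.5i + 2j - 6k ≠ 5.5 + i - 10.5j - k = qp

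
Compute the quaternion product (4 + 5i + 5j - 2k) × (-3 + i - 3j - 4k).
-10 - 37i - 9j - 30k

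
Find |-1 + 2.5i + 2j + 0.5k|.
3.391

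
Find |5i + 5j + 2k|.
√54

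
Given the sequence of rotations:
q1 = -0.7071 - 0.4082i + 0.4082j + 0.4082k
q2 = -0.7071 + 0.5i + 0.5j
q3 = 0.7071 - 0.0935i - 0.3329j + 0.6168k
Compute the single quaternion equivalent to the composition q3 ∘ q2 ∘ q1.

q2 · q1 = 0.5 + 0.1392i - 0.8463j + 0.1196k
q3 · q2 · q1 = 0.0111 + 0.5339i - 0.6678j + 0.5184k
0.0111 + 0.5339i - 0.6678j + 0.5184k


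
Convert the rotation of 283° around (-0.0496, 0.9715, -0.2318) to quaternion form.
-0.7826 - 0.0309i + 0.6048j - 0.1443k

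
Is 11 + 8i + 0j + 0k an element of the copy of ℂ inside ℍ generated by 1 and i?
Yes. The quaternion 11 + 8i has j- and k-coefficients y = z = 0, so it lies in the complex subalgebra spanned by 1 and i.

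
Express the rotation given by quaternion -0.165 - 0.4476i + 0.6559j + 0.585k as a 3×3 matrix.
[[-0.5449, -0.3941, -0.7401], [-0.7802, -0.0851, 0.6197], [-0.3072, 0.9151, -0.2611]]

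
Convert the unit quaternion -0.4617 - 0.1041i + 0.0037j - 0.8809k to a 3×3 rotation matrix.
[[-0.552, -0.8142, 0.18], [0.8127, -0.5736, -0.1026], [0.1868, 0.0896, 0.9783]]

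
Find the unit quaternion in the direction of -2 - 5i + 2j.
-0.3482 - 0.8704i + 0.3482j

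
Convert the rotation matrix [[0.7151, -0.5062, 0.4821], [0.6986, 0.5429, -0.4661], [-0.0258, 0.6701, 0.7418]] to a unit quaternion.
0.866 + 0.328i + 0.1466j + 0.3478k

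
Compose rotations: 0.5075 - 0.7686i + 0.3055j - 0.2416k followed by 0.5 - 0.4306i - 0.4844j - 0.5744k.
-0.068 - 0.3103i + 0.2444j - 0.9162k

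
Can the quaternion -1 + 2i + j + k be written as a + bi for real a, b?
No. The quaternion -1 + 2i + j + k has j-coefficient y = 1 and k-coefficient z = 1, not both zero, so it does not lie in the complex subalgebra spanned by 1 and i.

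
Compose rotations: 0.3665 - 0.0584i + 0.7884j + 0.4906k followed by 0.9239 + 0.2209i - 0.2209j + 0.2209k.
0.4173 - 0.2555i + 0.5262j + 0.6955k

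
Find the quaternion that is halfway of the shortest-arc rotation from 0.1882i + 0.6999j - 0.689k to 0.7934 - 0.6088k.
0.4709 + 0.1117i + 0.4154j - 0.7702k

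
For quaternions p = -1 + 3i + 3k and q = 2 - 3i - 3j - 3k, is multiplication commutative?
No: pq = 16 + 18i + 3j ≠ 16 + 3j + 18k = qp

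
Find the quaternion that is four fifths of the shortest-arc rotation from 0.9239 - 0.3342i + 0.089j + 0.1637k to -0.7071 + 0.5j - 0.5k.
0.7948 - 0.0744i - 0.3968j + 0.4531k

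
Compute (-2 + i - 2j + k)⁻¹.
-0.2 - 0.1i + 0.2j - 0.1k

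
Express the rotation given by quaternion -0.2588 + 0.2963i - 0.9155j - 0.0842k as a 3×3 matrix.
[[-0.6905, -0.5861, 0.424], [-0.4989, 0.8102, 0.3075], [-0.5238, 0.0008, -0.8519]]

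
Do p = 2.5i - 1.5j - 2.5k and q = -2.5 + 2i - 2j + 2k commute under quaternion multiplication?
No: pq = -3 - 14.25i - 6.25j + 4.25k ≠ -3 + 1.75i + 13.75j + 8.25k = qp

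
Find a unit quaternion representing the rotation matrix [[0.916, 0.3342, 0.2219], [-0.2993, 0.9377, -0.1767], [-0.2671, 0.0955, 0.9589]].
0.9763 + 0.0697i + 0.1252j - 0.1622k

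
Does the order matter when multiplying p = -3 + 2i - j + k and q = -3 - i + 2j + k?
Yes: pq = 12 - 6i - 6j - 3k ≠ 12 - 9k = qp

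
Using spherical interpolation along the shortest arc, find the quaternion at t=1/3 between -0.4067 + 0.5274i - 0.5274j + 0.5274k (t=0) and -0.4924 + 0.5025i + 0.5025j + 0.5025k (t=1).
-0.5017 + 0.5961i - 0.1937j + 0.5961k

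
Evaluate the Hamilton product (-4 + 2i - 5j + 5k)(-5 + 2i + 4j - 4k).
56 - 18i + 27j + 9k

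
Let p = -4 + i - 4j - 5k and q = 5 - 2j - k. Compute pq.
-33 - i - 11j - 23k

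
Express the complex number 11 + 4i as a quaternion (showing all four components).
11 + 4i + 0j + 0k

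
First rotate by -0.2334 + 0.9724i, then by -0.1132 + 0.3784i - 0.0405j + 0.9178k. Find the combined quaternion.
-0.3415 - 0.1984i + 0.9019j - 0.1748k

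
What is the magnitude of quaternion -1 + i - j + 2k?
√7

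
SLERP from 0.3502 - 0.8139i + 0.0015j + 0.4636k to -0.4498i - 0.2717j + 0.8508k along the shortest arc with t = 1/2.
0.1867 - 0.6735i - 0.144j + 0.7006k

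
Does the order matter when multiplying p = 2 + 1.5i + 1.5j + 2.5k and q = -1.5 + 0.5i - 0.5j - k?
Yes: pq = -0.5 - 1.5i - 0.5j - 7.25k ≠ -0.5 - i - 6j - 4.25k = qp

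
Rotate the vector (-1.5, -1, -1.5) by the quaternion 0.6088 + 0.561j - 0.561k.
(-1.319, 1.598, 1.098)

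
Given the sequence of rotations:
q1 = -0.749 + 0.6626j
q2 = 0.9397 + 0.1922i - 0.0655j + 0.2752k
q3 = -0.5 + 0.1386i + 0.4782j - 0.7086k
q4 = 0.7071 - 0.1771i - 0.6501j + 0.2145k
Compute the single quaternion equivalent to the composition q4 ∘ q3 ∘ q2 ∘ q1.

q2 · q1 = -0.6604 - 0.3263i + 0.6717j - 0.0788k
q3 · q2 · q1 = -0.0016 + 0.5099i - 0.4095j + 0.7565k
q4 · q3 · q2 · q1 = -0.3393 - 0.0431i - 0.0452j + 0.9386k
-0.3393 - 0.0431i - 0.0452j + 0.9386k


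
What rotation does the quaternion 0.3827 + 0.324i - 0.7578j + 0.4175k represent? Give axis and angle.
axis = (0.3507, -0.8202, 0.4519), θ = 3π/4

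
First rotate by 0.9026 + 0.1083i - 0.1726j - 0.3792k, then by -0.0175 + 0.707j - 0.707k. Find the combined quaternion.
-0.1619 - 0.392i + 0.5646j - 0.7081k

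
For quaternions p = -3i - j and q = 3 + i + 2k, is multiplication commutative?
No: pq = 3 - 11i + 3j + k ≠ 3 - 7i - 9j - k = qp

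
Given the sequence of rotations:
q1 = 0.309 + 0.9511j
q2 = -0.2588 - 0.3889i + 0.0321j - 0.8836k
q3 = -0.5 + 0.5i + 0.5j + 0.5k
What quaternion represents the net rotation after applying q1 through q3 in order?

q2 · q1 = -0.1105 + 0.7202i - 0.2362j - 0.6429k
q3 · q2 · q1 = 0.1347 - 0.6187i + 0.7444j - 0.212k
0.1347 - 0.6187i + 0.7444j - 0.212k


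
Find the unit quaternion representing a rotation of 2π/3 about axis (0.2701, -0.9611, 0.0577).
0.5 + 0.2339i - 0.8323j + 0.05k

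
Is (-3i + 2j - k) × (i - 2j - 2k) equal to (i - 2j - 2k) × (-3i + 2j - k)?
No: pq = 5 - 6i - 7j + 4k ≠ 5 + 6i + 7j - 4k = qp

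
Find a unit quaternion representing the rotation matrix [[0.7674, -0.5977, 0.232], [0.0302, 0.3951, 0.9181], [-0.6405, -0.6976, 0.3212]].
0.788 - 0.5126i + 0.2768j + 0.1992k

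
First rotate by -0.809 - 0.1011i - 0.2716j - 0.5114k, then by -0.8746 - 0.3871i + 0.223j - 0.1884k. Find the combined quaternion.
0.6326 + 0.2364i - 0.1218j + 0.7274k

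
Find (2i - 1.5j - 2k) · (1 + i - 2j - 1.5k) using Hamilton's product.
-8 + 0.25i - 0.5j - 4.5k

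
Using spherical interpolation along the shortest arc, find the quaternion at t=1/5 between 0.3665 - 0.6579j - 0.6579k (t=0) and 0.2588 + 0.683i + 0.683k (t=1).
0.2564 - 0.1748i - 0.5791j - 0.7539k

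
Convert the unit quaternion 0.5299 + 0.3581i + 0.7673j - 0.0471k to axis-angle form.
axis = (0.4223, 0.9048, -0.0555), θ = 116°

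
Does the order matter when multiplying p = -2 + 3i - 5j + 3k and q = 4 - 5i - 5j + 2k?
Yes: pq = -24 + 27i - 31j - 32k ≠ -24 + 17i + 11j + 48k = qp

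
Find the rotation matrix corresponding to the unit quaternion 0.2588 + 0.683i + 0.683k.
[[0.067, -0.3535, 0.933], [0.3535, -0.866, -0.3535], [0.933, 0.3535, 0.067]]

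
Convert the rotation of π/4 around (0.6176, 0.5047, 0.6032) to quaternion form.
0.9239 + 0.2363i + 0.1931j + 0.2308k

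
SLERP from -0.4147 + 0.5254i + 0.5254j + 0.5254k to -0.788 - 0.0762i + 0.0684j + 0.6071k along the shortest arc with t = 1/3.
-0.5927 + 0.3484i + 0.4026j + 0.6044k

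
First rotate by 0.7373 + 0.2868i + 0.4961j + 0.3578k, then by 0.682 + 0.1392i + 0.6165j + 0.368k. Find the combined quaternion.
0.0254 + 0.3362i + 0.8486j + 0.4076k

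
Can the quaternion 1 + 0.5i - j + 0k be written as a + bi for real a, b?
No. The quaternion 1 + 0.5i - j has j-coefficient y = -1 and k-coefficient z = 0, not both zero, so it does not lie in the complex subalgebra spanned by 1 and i.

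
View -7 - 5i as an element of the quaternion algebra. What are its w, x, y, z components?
-7 - 5i + 0j + 0k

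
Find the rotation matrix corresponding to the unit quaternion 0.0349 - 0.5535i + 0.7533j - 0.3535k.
[[-0.3848, -0.8092, 0.4439], [-0.8586, 0.1374, -0.4939], [0.3387, -0.5712, -0.7476]]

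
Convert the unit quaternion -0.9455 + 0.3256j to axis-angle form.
axis = (0, 1, 0), θ = 322°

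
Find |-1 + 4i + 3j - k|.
√27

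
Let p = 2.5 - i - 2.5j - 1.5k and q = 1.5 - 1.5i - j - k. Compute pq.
-1.75 - 4.25i - 5j - 7.5k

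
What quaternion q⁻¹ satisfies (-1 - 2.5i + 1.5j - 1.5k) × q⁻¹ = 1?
-0.0851 + 0.2128i - 0.1277j + 0.1277k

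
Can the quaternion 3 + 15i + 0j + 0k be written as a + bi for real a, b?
Yes. The quaternion 3 + 15i has j- and k-coefficients y = z = 0, so it lies in the complex subalgebra spanned by 1 and i.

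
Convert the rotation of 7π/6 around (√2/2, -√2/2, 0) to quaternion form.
-0.2588 + 0.683i - 0.683j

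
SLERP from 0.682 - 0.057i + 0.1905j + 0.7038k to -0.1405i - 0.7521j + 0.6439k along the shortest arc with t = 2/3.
0.2905 - 0.1338i - 0.505j + 0.8017k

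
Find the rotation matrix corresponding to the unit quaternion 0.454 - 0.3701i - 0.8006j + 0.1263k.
[[-0.3138, 0.4779, -0.8204], [0.7073, 0.6941, 0.1338], [0.6335, -0.5383, -0.5559]]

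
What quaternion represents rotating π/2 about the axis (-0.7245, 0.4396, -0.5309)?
0.7071 - 0.5123i + 0.3108j - 0.3754k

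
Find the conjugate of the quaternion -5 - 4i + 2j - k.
-5 + 4i - 2j + k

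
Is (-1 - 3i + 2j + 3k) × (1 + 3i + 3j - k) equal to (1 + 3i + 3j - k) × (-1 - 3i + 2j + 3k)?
No: pq = 5 - 17i + 5j - 11k ≠ 5 + 5i - 7j + 19k = qp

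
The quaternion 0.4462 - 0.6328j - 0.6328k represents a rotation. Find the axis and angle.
axis = (0, -√2/2, -√2/2), θ = 127°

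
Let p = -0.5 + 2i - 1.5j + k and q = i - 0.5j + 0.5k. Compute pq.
-3.25 - 0.75i + 0.25j + 0.25k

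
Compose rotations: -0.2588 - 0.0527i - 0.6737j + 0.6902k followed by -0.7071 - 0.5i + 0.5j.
0.4935 + 0.5118i + 0.6921j - 0.1248k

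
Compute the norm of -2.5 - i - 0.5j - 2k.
3.391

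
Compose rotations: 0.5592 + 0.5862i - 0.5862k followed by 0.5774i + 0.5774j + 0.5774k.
-0.0156i + 0.9998j - 0.0156k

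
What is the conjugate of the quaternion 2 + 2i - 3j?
2 - 2i + 3j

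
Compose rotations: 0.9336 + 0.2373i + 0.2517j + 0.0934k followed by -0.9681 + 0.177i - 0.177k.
-0.9293 - 0.0199i - 0.3022j - 0.2111k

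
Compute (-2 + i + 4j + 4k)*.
-2 - i - 4j - 4k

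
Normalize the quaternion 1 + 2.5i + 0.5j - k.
0.343 + 0.8575i + 0.1715j - 0.343k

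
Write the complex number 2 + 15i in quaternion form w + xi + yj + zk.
2 + 15i + 0j + 0k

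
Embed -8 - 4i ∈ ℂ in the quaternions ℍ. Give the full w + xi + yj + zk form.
-8 - 4i + 0j + 0k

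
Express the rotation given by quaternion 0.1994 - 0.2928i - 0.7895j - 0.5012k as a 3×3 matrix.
[[-0.749, 0.6622, -0.0213], [0.2625, 0.3261, 0.9082], [0.6084, 0.6746, -0.4181]]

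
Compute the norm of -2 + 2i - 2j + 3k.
√21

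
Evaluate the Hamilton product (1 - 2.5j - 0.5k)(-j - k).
-3 + 2i - j - k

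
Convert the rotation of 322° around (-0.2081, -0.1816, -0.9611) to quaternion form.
-0.9455 - 0.0678i - 0.0591j - 0.3129k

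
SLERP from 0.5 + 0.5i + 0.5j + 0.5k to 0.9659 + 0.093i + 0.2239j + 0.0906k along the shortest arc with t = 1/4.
0.6627 + 0.4201i + 0.4565j + 0.4194k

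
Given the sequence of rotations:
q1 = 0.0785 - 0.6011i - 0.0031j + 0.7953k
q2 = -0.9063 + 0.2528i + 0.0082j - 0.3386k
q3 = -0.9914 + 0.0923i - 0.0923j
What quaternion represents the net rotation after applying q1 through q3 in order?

q2 · q1 = 0.3501 + 0.5701i + 0.0059j - 0.7432k
q3 · q2 · q1 = -0.3992 - 0.4643i + 0.0304j + 0.79k
-0.3992 - 0.4643i + 0.0304j + 0.79k


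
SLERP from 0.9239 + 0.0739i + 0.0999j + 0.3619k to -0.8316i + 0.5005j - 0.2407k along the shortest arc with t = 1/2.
0.6233 + 0.6109i - 0.2703j + 0.4065k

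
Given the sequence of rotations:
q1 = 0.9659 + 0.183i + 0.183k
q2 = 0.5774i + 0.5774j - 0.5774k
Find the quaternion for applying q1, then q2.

q2 · q1 = 0.6634i + 0.3464j - 0.6634k
0.6634i + 0.3464j - 0.6634k


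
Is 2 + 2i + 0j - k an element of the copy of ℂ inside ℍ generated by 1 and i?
No. The quaternion 2 + 2i - k has j-coefficient y = 0 and k-coefficient z = -1, not both zero, so it does not lie in the complex subalgebra spanned by 1 and i.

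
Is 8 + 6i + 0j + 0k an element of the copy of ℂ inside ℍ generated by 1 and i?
Yes. The quaternion 8 + 6i has j- and k-coefficients y = z = 0, so it lies in the complex subalgebra spanned by 1 and i.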